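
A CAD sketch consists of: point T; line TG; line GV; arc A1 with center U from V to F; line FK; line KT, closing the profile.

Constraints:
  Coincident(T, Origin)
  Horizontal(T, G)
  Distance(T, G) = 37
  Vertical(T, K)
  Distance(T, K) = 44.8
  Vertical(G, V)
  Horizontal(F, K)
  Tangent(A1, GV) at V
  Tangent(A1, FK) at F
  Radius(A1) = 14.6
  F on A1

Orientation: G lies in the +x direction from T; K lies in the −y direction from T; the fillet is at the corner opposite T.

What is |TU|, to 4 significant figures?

37.60

T and K share the same x with |TK| = 44.8 and K on the −y side, so K = (0.000, -44.80). The virtual corner opposite T is at (37.00, -44.80). The tangent condition forces UV to be normal to GV and A1 meets FK tangentially, so UF is at right angles to FK, with radius 14.6, so the center U sits 14.6 in from both sides at U = (22.40, -30.20). Then |TU| = |U − T| = 37.60.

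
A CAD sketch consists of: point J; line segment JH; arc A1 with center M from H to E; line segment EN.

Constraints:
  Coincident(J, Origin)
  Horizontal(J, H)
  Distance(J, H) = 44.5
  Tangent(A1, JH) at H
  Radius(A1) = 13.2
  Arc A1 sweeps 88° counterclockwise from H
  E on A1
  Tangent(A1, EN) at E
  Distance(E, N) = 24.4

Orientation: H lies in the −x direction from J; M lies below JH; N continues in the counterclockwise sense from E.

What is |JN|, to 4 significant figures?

69.32

J is at the origin; JH is horizontal with |JH| = 44.5 and H on the −x side, so H = (-44.50, 0.000). Tangency of A1 to JH means the radius MH is perpendicular to JH, so M = H + (0, -13.2) = (-44.50, -13.20). On A1, H sits at bearing 90° from M; an 88° counterclockwise sweep puts E at bearing 178°, so E = M + 13.2·(cos 178°, sin 178°) = (-57.69, -12.74). The tangent condition forces ME to be normal to EN, so EN runs along (−sin 178°, cos 178°); with |EN| = 24.4, N = (-58.54, -37.12). Then |JN| = |N − J| = 69.32.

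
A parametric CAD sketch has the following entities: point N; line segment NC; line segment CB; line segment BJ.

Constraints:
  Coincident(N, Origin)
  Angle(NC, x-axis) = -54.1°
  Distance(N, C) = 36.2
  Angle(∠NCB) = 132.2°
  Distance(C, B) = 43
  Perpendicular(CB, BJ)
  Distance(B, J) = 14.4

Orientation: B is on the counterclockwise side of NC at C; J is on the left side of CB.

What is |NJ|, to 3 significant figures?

68.5

N is at the origin; NC runs at -54.1° with length 36.2, so C = 36.2·(cos -54.1°, sin -54.1°) = (21.2, -29.3). ∠NCB = 132.2°, so CB runs at -54.1° + (180° − 132.2°) = -6.30° from the x-axis; with |CB| = 43.0, B = C + 43.0·(cos -6.30°, sin -6.30°) = (64.0, -34.0). CB is perpendicular to BJ; with |BJ| = 14.4 on the left of CB, J = B + 14.4·(0.110, 0.994) = (65.5, -19.7). Then |NJ| = |J − N| = 68.5.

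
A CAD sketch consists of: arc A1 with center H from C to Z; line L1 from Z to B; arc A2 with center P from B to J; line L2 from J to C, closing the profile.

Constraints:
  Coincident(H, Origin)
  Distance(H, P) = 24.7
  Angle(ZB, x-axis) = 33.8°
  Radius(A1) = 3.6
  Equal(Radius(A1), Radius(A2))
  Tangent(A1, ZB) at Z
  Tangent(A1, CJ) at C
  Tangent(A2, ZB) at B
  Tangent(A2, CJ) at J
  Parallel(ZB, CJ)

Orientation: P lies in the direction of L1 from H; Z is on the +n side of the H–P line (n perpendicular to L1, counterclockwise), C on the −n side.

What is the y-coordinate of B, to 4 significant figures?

16.73

The slot axis is L1's direction at 33.8°, so u = (cos 33.8°, sin 33.8°) = (0.8310, 0.5563) and n = (−sin 33.8°, cos 33.8°) = (-0.5563, 0.8310). H is at the origin and P lies 24.7 along u from H, so P = 24.7·u = (20.53, 13.74). Tangency of A1 to both parallel lines with radius 3.6 puts Z and C at H ± 3.6·n: Z = (-2.003, 2.992), C = (2.003, -2.992). Equal radii place B and J the same way about P: B = P + 3.6·n = (18.52, 16.73), J = P − 3.6·n = (22.53, 10.75). So B.y = 16.73.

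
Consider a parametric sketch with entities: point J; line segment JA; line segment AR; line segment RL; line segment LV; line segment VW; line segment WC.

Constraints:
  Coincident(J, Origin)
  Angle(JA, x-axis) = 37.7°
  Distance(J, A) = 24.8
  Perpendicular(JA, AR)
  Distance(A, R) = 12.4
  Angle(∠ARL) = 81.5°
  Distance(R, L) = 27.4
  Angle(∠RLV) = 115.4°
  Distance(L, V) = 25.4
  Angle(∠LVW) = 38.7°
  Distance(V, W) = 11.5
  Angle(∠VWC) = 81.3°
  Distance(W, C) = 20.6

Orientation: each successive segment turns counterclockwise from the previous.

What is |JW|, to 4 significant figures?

9.458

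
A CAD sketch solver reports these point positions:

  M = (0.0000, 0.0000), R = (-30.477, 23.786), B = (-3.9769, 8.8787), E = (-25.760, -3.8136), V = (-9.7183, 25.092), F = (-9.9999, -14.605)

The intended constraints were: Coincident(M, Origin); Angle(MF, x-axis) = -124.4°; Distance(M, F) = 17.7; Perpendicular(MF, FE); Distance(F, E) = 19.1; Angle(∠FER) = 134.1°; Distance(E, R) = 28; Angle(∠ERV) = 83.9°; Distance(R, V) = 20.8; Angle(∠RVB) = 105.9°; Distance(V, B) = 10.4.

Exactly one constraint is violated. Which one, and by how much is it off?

Distance(V, B) = 10.4 — off by 6.80.

M = (0.00, 0.00) ✓; MF at -124.4° ✓; |MF| = 17.70 ✓; ∠(MF, FE) = 90.00° ✓; |FE| = 19.10 ✓; ∠FER = 134.1° ✓; |ER| = 28.00 ✓; ∠ERV = 83.90° ✓; |RV| = 20.80 ✓; ∠RVB = 105.9° ✓; |VB| = 17.20 ✗.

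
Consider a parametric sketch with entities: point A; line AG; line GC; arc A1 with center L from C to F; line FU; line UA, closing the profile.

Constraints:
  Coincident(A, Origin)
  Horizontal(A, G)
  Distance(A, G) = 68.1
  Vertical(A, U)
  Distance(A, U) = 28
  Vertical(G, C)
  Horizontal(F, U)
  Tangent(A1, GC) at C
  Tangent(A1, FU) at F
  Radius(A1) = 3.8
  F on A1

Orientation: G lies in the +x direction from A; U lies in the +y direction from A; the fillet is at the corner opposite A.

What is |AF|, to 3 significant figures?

70.1

The virtual corner opposite A is at (68.1, 28.0). A1 meets GC tangentially, so LC is at right angles to GC and A1 meets FU tangentially, so LF is at right angles to FU, with radius 3.8, so the center L sits 3.8 in from both sides at L = (64.3, 24.2). That places the tangent points at C = (68.1, 24.2) on GC and F = (64.3, 28.0) on FU. Then |AF| = |F − A| = 70.1.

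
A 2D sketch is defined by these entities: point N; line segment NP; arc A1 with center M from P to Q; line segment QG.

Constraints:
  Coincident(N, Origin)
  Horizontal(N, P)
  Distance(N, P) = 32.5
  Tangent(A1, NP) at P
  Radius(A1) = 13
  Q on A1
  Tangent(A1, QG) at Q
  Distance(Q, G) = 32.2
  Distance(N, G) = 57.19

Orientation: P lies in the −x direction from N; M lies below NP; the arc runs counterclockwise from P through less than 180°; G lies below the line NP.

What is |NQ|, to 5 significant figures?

47.999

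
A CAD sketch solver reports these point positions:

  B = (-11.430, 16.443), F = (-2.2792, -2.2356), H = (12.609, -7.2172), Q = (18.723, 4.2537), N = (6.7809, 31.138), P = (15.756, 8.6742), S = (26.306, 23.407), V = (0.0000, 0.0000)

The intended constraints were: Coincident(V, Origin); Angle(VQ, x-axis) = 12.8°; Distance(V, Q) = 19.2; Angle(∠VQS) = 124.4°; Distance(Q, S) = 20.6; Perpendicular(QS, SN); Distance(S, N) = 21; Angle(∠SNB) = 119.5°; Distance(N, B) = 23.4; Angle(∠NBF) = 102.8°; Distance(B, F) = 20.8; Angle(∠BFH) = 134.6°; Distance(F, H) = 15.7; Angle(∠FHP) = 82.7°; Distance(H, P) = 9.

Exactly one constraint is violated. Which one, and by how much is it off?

Distance(H, P) = 9 — off by 7.20.

V = (0.00, 0.00) ✓; VQ at 12.80° ✓; |VQ| = 19.20 ✓; ∠VQS = 124.4° ✓; |QS| = 20.60 ✓; ∠(QS, SN) = 90.00° ✓; |SN| = 21.00 ✓; ∠SNB = 119.5° ✓; |NB| = 23.40 ✓; ∠NBF = 102.8° ✓; |BF| = 20.80 ✓; ∠BFH = 134.6° ✓; |FH| = 15.70 ✓; ∠FHP = 82.70° ✓; |HP| = 16.20 ✗.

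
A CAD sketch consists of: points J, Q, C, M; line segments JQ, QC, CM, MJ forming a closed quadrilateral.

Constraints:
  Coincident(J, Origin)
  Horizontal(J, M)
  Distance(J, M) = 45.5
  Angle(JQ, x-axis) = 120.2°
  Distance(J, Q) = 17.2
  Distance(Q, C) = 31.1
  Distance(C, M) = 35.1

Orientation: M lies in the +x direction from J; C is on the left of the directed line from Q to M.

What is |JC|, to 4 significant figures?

32.44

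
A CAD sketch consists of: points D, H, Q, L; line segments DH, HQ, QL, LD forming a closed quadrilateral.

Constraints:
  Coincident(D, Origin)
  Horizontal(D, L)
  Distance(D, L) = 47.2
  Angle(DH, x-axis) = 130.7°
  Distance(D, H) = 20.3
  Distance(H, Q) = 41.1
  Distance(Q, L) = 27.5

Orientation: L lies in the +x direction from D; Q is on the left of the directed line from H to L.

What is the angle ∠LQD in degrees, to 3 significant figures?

100°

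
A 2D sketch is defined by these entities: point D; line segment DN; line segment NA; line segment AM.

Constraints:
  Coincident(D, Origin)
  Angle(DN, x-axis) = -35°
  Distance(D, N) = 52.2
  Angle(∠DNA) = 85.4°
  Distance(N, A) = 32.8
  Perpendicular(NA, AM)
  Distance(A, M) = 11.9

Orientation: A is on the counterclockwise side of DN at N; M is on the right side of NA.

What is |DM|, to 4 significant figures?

70.04

∠DNA = 85.4°, so NA runs at -35.0° + (180° − 85.4°) = 59.60° from the x-axis; with |NA| = 32.8, A = N + 32.8·(cos 59.60°, sin 59.60°) = (59.36, -1.650). NA ⟂ AM; with |AM| = 11.9 on the right of NA, M = A + 11.9·(0.8625, -0.5060) = (69.62, -7.672). Then |DM| = |M − D| = 70.04.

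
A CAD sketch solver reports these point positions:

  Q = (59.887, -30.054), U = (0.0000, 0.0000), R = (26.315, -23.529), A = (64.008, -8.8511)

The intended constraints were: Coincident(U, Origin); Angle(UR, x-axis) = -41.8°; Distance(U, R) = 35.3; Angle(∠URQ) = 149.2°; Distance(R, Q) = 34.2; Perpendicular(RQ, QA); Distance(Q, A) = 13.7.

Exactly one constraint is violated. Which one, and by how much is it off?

Distance(Q, A) = 13.7 — off by 7.90.

U = (0.00, 0.00) ✓; UR at -41.80° ✓; |UR| = 35.30 ✓; ∠URQ = 149.2° ✓; |RQ| = 34.20 ✓; ∠(RQ, QA) = 90.00° ✓; |QA| = 21.60 ✗.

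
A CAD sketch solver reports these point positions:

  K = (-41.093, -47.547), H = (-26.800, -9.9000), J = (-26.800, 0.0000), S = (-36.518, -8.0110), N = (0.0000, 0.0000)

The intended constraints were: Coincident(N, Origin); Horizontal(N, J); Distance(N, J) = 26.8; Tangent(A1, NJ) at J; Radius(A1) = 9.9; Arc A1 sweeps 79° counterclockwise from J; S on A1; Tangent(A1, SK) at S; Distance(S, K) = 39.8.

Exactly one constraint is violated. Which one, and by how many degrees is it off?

Tangent(A1, SK) at S — off by 4.40°.

N = (0.00, 0.00) ✓; N.y = 0.00, J.y = 0.00 ✓; |NJ| = 26.80 ✓; ∠(HJ, JN) = 90.00° ✓; |HJ| = 9.900 ✓; bearing(H→S) − bearing(H→J) = 79.00° ✓; |HS| = 9.900 ✓; ∠(HS, SK) = 85.60° ✗; |SK| = 39.80 ✓.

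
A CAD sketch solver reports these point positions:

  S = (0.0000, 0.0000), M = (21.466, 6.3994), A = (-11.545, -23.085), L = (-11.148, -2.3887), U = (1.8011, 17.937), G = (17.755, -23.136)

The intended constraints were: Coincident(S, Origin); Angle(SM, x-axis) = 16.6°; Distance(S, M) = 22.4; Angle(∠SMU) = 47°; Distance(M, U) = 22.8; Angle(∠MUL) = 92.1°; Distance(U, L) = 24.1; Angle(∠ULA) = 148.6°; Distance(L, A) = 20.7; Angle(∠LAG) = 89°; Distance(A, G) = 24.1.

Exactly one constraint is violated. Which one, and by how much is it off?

Distance(A, G) = 24.1 — off by 5.20.

S = (0.00, 0.00) ✓; SM at 16.60° ✓; |SM| = 22.40 ✓; ∠SMU = 47.00° ✓; |MU| = 22.80 ✓; ∠MUL = 92.10° ✓; |UL| = 24.10 ✓; ∠ULA = 148.6° ✓; |LA| = 20.70 ✓; ∠LAG = 89.00° ✓; |AG| = 29.30 ✗.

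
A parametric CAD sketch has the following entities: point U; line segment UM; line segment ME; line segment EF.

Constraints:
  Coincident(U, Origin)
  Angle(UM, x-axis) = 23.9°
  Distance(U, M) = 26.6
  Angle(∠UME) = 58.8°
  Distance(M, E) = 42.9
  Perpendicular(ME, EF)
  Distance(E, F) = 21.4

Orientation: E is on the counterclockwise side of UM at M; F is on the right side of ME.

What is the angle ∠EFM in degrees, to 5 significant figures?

63.488°

U is at the origin; UM runs at 23.9° with length 26.6, so M = 26.6·(cos 23.9°, sin 23.9°) = (24.319, 10.777). ∠UME = 58.8°, so ME runs at 23.9° + (180° − 58.8°) = 145.10° from the x-axis; with |ME| = 42.9, E = M + 42.9·(cos 145.10°, sin 145.10°) = (-10.865, 35.322). ME ⟂ EF; with |EF| = 21.4 on the right of ME, F = E + 21.4·(0.57215, 0.82015) = (1.3786, 52.873). Then cos ∠EFM = FE·FM / (|FE||FM|), giving 63.488°.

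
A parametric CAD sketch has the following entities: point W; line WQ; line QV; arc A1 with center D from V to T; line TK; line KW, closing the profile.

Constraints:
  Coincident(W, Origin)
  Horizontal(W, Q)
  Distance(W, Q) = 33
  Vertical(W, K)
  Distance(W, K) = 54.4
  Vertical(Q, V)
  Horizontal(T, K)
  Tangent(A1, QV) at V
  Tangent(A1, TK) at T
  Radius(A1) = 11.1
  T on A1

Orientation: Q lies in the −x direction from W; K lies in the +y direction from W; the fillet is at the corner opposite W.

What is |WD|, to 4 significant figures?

48.52

W is at the origin; W and Q share the same y with |WQ| = 33.0 and Q on the −x side, so Q = (-33.00, 0.000). W and K share the same x with |WK| = 54.4 and K on the +y side, so K = (0.000, 54.40). The virtual corner opposite W is at (-33.00, 54.40). Tangency of A1 to QV means the radius DV is perpendicular to QV and since A1 is tangent to TK there, DT ⟂ TK, with radius 11.1, so the center D sits 11.1 in from both sides at D = (-21.90, 43.30). Then |WD| = |D − W| = 48.52.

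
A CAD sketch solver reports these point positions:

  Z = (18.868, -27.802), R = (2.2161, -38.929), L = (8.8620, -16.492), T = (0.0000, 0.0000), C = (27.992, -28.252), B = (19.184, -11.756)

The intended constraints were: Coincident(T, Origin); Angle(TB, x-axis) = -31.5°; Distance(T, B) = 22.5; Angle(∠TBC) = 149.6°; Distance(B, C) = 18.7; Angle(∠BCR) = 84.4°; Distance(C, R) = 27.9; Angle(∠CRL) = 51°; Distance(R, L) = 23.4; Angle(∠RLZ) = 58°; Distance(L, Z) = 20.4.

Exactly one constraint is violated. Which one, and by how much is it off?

Distance(L, Z) = 20.4 — off by 5.30.

T = (0.00, 0.00) ✓; TB at -31.50° ✓; |TB| = 22.50 ✓; ∠TBC = 149.6° ✓; |BC| = 18.70 ✓; ∠BCR = 84.40° ✓; |CR| = 27.90 ✓; ∠CRL = 51.00° ✓; |RL| = 23.40 ✓; ∠RLZ = 58.00° ✓; |LZ| = 15.10 ✗.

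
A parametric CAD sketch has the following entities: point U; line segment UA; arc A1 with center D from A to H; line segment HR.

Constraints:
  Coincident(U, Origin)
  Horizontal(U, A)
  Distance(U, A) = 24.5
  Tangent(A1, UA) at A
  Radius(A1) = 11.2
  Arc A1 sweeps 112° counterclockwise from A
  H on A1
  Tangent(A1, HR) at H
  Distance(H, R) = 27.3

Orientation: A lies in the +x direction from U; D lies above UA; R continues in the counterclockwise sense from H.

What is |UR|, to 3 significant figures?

47.6

U is at the origin; U and A share the same y with |UA| = 24.5 and A on the +x side, so A = (24.5, 0.00). Since A1 is tangent to UA there, DA ⟂ UA, so D = A + (0, 11.2) = (24.5, 11.2). On A1, A sits at bearing -90° from D; a 112° counterclockwise sweep puts H at bearing 22°, so H = D + 11.2·(cos 22°, sin 22°) = (34.9, 15.4). Tangency of A1 to HR means the radius DH is perpendicular to HR, so HR runs along (−sin 22°, cos 22°); with |HR| = 27.3, R = (24.7, 40.7). Then |UR| = |R − U| = 47.6.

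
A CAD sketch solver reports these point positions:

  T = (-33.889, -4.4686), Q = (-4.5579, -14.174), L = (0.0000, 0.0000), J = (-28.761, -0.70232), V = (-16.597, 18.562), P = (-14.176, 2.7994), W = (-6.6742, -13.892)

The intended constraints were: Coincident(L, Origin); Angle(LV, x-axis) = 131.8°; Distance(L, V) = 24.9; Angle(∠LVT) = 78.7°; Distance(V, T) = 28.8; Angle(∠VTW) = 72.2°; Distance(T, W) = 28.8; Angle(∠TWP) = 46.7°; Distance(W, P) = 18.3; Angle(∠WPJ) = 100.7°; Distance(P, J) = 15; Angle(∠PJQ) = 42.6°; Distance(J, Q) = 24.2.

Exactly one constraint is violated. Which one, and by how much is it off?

Distance(J, Q) = 24.2 — off by 3.50.

L = (0.00, 0.00) ✓; LV at 131.8° ✓; |LV| = 24.90 ✓; ∠LVT = 78.70° ✓; |VT| = 28.80 ✓; ∠VTW = 72.20° ✓; |TW| = 28.80 ✓; ∠TWP = 46.70° ✓; |WP| = 18.30 ✓; ∠WPJ = 100.7° ✓; |PJ| = 15.00 ✓; ∠PJQ = 42.60° ✓; |JQ| = 27.70 ✗.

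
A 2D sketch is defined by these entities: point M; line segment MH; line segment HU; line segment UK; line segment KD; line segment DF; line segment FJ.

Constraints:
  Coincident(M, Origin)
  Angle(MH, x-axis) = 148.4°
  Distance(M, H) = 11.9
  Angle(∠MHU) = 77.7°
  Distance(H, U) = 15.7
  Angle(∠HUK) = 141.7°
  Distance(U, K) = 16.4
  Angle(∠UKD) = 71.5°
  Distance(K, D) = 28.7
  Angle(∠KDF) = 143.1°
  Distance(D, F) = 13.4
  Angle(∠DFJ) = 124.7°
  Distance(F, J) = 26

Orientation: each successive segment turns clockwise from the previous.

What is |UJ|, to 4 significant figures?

38.01

M is at the origin; MH runs at 148.4° with length 11.9, so H = (-10.14, 6.235). ∠MHU = 77.7° gives HU at 46.10° from the x-axis; with |HU| = 15.7, U = (0.7509, 17.55). ∠HUK = 141.7° gives UK at 7.800° from the x-axis; with |UK| = 16.4, K = (17.00, 19.77). ∠UKD = 71.5° gives KD at -100.7° from the x-axis; with |KD| = 28.7, D = (11.67, -8.427). ∠KDF = 143.1° gives DF at -137.6° from the x-axis; with |DF| = 13.4, F = (1.775, -17.46). ∠DFJ = 124.7° gives FJ at 167.1° from the x-axis; with |FJ| = 26.0, J = (-23.57, -11.66). Then |UJ| = |J − U| = 38.01.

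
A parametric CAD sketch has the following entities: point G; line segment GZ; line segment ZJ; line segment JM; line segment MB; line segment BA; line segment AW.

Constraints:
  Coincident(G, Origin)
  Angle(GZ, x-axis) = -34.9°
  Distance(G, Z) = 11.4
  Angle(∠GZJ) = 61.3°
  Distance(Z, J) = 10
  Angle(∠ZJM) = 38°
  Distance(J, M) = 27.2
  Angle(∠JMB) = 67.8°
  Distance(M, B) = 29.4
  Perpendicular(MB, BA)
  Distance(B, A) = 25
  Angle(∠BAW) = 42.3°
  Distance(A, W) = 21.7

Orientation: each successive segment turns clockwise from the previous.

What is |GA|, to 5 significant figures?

28.363

G is at the origin; GZ runs at -34.9° with length 11.4, so Z = (9.3497, -6.5225). ∠GZJ = 61.3° gives ZJ at -153.60° from the x-axis; with |ZJ| = 10.0, J = (0.39261, -10.969). ∠ZJM = 38.0° gives JM at 64.400° from the x-axis; with |JM| = 27.2, M = (12.145, 13.561). ∠JMB = 67.8° gives MB at -47.800° from the x-axis; with |MB| = 29.4, B = (31.894, -8.2186). MB ⟂ BA, so BA runs at -137.80°; with |BA| = 25.0, A = (13.374, -25.012). Then |GA| = |A − G| = 28.363.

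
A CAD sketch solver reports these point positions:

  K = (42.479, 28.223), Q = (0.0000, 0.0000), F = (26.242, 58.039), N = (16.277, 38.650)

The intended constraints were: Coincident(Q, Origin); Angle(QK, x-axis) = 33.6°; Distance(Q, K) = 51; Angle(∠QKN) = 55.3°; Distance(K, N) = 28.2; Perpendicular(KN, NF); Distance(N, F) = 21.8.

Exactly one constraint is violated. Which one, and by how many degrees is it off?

Perpendicular(KN, NF) — off by 5.50°.

Q = (0.00, 0.00) ✓; QK at 33.60° ✓; |QK| = 51.00 ✓; ∠QKN = 55.30° ✓; |KN| = 28.20 ✓; ∠(KN, NF) = 95.50° ✗; |NF| = 21.80 ✓.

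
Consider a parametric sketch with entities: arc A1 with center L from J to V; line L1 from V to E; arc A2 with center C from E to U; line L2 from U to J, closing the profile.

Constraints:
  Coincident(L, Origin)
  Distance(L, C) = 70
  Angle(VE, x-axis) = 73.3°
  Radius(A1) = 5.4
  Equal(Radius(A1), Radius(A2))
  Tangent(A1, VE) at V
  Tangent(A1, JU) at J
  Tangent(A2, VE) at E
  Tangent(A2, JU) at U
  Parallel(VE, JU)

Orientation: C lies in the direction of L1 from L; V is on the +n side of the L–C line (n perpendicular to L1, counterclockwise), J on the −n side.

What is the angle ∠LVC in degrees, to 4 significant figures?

85.59°

L is at the origin and C lies 70.0 along u from L, so C = 70.0·u = (20.12, 67.05). Tangency of A1 to both parallel lines with radius 5.4 puts V and J at L ± 5.4·n: V = (-5.172, 1.552), J = (5.172, -1.552). Then cos ∠LVC = VL·VC / (|VL||VC|), giving 85.59°.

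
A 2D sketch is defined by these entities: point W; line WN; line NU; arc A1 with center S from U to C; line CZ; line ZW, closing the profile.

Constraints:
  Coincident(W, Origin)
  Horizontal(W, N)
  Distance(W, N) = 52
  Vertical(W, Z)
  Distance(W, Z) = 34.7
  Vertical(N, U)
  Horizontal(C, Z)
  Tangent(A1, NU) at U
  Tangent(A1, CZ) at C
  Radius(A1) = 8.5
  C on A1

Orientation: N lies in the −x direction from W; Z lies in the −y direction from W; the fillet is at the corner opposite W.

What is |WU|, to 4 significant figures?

58.23

W is at the origin; W and N share the same y with |WN| = 52.0 and N on the −x side, so N = (-52.00, 0.000). WZ is vertical with |WZ| = 34.7 and Z on the −y side, so Z = (0.000, -34.70). The virtual corner opposite W is at (-52.00, -34.70). The tangent condition forces SU to be normal to NU and the tangent condition forces SC to be normal to CZ, with radius 8.5, so the center S sits 8.5 in from both sides at S = (-43.50, -26.20). That places the tangent points at U = (-52.00, -26.20) on NU and C = (-43.50, -34.70) on CZ. Then |WU| = |U − W| = 58.23.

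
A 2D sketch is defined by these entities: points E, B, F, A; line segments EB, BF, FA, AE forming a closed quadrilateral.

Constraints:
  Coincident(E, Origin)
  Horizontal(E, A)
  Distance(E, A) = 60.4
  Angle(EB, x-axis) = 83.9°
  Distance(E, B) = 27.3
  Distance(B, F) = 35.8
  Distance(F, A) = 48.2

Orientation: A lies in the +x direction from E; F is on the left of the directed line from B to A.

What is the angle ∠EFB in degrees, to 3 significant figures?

25.7°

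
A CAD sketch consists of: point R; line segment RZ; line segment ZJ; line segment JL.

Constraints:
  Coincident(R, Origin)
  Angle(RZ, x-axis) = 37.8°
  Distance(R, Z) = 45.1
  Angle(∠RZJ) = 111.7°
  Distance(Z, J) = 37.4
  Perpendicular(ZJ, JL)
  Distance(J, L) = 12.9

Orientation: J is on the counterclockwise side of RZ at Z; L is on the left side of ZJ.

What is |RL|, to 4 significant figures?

61.36

R is at the origin; RZ runs at 37.8° with length 45.1, so Z = 45.1·(cos 37.8°, sin 37.8°) = (35.64, 27.64). ∠RZJ = 111.7°, so ZJ runs at 37.8° + (180° − 111.7°) = 106.1° from the x-axis; with |ZJ| = 37.4, J = Z + 37.4·(cos 106.1°, sin 106.1°) = (25.26, 63.58). ZJ ⟂ JL; with |JL| = 12.9 on the left of ZJ, L = J + 12.9·(-0.9608, -0.2773) = (12.87, 60.00). Then |RL| = |L − R| = 61.36.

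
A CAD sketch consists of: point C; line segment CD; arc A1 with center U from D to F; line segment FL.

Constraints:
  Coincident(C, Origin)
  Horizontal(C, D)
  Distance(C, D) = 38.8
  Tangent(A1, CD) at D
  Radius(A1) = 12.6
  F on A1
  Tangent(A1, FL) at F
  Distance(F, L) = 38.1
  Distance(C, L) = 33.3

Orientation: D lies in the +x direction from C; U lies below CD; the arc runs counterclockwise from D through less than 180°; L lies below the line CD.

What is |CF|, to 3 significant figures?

29.6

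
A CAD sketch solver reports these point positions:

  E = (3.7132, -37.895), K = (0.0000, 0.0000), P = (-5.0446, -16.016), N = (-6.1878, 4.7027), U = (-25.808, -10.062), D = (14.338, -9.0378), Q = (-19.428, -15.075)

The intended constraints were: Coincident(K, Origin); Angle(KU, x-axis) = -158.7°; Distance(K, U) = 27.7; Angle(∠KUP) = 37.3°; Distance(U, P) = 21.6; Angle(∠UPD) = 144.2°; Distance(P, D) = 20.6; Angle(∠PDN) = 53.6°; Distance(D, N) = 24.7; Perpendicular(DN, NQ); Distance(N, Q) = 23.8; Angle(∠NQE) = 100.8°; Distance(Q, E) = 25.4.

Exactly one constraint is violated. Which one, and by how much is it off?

Distance(Q, E) = 25.4 — off by 7.10.

K = (0.00, 0.00) ✓; KU at -158.7° ✓; |KU| = 27.70 ✓; ∠KUP = 37.30° ✓; |UP| = 21.60 ✓; ∠UPD = 144.2° ✓; |PD| = 20.60 ✓; ∠PDN = 53.60° ✓; |DN| = 24.70 ✓; ∠(DN, NQ) = 90.00° ✓; |NQ| = 23.80 ✓; ∠NQE = 100.8° ✓; |QE| = 32.50 ✗.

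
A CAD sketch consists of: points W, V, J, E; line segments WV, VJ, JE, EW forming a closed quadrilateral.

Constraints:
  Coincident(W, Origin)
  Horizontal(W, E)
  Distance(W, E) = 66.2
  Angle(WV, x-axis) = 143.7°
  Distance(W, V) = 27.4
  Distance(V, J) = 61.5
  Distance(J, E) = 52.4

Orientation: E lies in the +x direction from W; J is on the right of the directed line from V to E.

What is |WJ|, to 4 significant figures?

34.66

Checks: |VJ| = 61.50 ✓; |JE| = 52.40 ✓.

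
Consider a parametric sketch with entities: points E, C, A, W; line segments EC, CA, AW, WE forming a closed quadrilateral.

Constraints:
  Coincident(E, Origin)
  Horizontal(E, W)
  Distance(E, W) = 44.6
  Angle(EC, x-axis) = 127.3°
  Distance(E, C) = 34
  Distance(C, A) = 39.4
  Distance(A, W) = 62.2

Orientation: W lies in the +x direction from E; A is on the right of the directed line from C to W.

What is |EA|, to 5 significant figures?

20.403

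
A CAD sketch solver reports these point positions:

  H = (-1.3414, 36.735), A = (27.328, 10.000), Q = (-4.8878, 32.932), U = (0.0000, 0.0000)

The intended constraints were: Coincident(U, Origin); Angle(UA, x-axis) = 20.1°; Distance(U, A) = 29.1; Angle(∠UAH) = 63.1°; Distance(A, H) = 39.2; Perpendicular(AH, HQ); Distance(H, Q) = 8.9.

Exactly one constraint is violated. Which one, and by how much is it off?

Distance(H, Q) = 8.9 — off by 3.70.

U = (0.00, 0.00) ✓; UA at 20.10° ✓; |UA| = 29.10 ✓; ∠UAH = 63.10° ✓; |AH| = 39.20 ✓; ∠(AH, HQ) = 90.00° ✓; |HQ| = 5.200 ✗.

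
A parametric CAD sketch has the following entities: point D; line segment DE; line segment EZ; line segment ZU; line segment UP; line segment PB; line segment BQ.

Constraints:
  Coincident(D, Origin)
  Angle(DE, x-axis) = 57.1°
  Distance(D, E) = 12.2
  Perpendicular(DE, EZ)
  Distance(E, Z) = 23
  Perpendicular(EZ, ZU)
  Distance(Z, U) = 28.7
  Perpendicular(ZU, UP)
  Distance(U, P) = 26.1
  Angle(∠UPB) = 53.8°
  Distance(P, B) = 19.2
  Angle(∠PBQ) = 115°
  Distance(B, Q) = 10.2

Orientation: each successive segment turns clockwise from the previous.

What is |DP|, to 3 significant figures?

16.8

D is at the origin; DE runs at 57.1° with length 12.2, so E = (6.63, 10.2). DE is perpendicular to EZ, so EZ runs at -32.9°; with |EZ| = 23.0, Z = (25.9, -2.25). EZ ⟂ ZU, so ZU runs at -123°; with |ZU| = 28.7, U = (10.3, -26.3). The perpendicularity gives UP at right angles to ZU, so UP runs at 147°; with |UP| = 26.1, P = (-11.6, -12.2). Then |DP| = |P − D| = 16.8.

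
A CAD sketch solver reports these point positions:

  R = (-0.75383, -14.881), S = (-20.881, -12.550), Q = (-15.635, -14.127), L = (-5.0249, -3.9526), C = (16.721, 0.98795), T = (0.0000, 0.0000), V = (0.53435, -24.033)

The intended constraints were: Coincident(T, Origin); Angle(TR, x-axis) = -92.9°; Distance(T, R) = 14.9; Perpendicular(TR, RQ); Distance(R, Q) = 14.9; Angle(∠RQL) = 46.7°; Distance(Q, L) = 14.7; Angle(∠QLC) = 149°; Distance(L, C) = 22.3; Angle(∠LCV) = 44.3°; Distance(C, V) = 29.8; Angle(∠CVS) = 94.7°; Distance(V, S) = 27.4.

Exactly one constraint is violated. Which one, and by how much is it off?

Distance(V, S) = 27.4 — off by 3.10.

T = (0.00, 0.00) ✓; TR at -92.90° ✓; |TR| = 14.90 ✓; ∠(TR, RQ) = 90.00° ✓; |RQ| = 14.90 ✓; ∠RQL = 46.70° ✓; |QL| = 14.70 ✓; ∠QLC = 149.0° ✓; |LC| = 22.30 ✓; ∠LCV = 44.30° ✓; |CV| = 29.80 ✓; ∠CVS = 94.70° ✓; |VS| = 24.30 ✗.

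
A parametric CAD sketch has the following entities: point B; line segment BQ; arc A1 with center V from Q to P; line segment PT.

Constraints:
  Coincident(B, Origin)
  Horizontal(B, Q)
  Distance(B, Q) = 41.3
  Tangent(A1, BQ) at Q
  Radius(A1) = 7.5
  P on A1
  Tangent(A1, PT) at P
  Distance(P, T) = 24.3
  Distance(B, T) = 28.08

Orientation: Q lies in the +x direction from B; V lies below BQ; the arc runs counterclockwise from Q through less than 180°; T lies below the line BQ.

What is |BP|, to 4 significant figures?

35.85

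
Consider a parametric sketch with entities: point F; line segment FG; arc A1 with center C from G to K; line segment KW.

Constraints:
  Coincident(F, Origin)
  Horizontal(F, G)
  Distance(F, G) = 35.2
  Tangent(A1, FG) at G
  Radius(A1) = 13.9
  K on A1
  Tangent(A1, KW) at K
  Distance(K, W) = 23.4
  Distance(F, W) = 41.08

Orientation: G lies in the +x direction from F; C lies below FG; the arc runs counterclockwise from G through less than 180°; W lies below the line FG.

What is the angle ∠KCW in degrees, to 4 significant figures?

59.29°

Checks: |CK| = 13.90 ✓; ∠(CK, KW) = 90.00° ✓; |KW| = 23.40 ✓; |FW| = 41.08 ✓.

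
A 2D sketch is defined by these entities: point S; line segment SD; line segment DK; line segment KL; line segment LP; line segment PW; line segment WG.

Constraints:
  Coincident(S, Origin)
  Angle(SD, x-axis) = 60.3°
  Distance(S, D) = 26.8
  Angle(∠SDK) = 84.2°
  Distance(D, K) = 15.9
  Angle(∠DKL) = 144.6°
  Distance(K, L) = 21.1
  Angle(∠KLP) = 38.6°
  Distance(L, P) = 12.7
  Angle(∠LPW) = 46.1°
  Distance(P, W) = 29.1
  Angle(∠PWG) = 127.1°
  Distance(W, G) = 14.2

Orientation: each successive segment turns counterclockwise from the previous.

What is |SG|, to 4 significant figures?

61.68

S is at the origin; SD runs at 60.3° with length 26.8, so D = (13.28, 23.28). ∠SDK = 84.2° gives DK at 156.1° from the x-axis; with |DK| = 15.9, K = (-1.258, 29.72). ∠DKL = 144.6° gives KL at -168.5° from the x-axis; with |KL| = 21.1, L = (-21.93, 25.51). ∠KLP = 38.6° gives LP at -27.10° from the x-axis; with |LP| = 12.7, P = (-10.63, 19.73). ∠LPW = 46.1° gives PW at 106.8° from the x-axis; with |PW| = 29.1, W = (-19.04, 47.59). ∠PWG = 127.1° gives WG at 159.7° from the x-axis; with |WG| = 14.2, G = (-32.36, 52.51). Then |SG| = |G − S| = 61.68.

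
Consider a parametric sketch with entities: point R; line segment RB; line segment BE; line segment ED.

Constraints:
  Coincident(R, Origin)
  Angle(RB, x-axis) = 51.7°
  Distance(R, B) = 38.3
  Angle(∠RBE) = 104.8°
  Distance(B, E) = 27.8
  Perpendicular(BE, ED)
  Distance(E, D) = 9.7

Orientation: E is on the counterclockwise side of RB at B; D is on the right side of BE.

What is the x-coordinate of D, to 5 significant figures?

14.803

R is at the origin; RB runs at 51.7° with length 38.3, so B = 38.3·(cos 51.7°, sin 51.7°) = (23.738, 30.057). ∠RBE = 104.8°, so BE runs at 51.7° + (180° − 104.8°) = 126.90° from the x-axis; with |BE| = 27.8, E = B + 27.8·(cos 126.90°, sin 126.90°) = (7.0459, 52.288). BE is perpendicular to ED; with |ED| = 9.7 on the right of BE, D = E + 9.7·(0.79968, 0.60042) = (14.803, 58.112). So D.x = 14.803.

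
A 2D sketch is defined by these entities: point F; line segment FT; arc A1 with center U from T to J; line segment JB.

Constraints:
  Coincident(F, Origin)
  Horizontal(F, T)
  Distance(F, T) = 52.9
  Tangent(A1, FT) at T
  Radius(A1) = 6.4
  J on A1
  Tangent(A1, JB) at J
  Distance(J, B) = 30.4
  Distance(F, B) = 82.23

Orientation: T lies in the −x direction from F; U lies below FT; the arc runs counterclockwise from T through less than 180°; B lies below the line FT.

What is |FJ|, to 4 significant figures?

57.50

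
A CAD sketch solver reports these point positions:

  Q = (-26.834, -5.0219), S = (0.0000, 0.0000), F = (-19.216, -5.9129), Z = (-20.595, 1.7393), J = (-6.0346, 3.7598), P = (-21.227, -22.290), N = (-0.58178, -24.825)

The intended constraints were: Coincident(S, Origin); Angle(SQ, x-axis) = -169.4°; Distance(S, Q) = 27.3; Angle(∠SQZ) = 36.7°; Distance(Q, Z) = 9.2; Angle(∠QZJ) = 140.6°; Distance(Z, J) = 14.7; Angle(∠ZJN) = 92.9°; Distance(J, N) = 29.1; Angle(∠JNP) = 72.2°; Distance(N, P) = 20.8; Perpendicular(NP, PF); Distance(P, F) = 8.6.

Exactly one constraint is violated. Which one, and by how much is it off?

Distance(P, F) = 8.6 — off by 7.90.

S = (0.00, 0.00) ✓; SQ at -169.4° ✓; |SQ| = 27.30 ✓; ∠SQZ = 36.70° ✓; |QZ| = 9.200 ✓; ∠QZJ = 140.6° ✓; |ZJ| = 14.70 ✓; ∠ZJN = 92.90° ✓; |JN| = 29.10 ✓; ∠JNP = 72.20° ✓; |NP| = 20.80 ✓; ∠(NP, PF) = 90.00° ✓; |PF| = 16.50 ✗.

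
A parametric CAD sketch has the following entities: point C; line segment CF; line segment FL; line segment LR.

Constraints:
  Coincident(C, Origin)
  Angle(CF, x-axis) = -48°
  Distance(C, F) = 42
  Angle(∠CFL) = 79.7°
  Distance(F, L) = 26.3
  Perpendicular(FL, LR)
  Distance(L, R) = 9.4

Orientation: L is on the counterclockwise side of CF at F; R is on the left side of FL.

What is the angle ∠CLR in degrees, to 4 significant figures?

24.45°

C is at the origin; CF runs at -48.0° with length 42.0, so F = 42.0·(cos -48.0°, sin -48.0°) = (28.10, -31.21). ∠CFL = 79.7°, so FL runs at -48.0° + (180° − 79.7°) = 52.30° from the x-axis; with |FL| = 26.3, L = F + 26.3·(cos 52.30°, sin 52.30°) = (44.19, -10.40). The perpendicularity gives LR at right angles to FL; with |LR| = 9.4 on the left of FL, R = L + 9.4·(-0.7912, 0.6115) = (36.75, -4.655). Then cos ∠CLR = LC·LR / (|LC||LR|), giving 24.45°.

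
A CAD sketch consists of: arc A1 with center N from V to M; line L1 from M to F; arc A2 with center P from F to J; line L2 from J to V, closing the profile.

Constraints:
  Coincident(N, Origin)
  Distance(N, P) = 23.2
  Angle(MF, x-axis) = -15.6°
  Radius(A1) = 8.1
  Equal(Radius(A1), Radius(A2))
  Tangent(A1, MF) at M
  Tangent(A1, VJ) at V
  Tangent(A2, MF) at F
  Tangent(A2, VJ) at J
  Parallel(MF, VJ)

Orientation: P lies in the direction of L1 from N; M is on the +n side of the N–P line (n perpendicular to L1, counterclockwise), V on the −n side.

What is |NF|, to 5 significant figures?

24.573

Tangency of A1 to both parallel lines with radius 8.1 puts M and V at N ± 8.1·n: M = (2.1783, 7.8016), V = (-2.1783, -7.8016). Equal radii place F and J the same way about P: F = P + 8.1·n = (24.524, 1.5627), J = P − 8.1·n = (20.167, -14.041). Then |NF| = |F − N| = 24.573.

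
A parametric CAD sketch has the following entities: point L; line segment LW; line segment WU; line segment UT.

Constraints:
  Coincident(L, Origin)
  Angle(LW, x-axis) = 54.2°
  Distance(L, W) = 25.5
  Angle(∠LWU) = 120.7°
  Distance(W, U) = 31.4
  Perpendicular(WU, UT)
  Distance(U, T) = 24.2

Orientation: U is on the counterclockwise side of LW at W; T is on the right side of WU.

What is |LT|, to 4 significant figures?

64.04

∠LWU = 120.7°, so WU runs at 54.2° + (180° − 120.7°) = 113.5° from the x-axis; with |WU| = 31.4, U = W + 31.4·(cos 113.5°, sin 113.5°) = (2.396, 49.48). The perpendicularity gives UT at right angles to WU; with |UT| = 24.2 on the right of WU, T = U + 24.2·(0.9171, 0.3987) = (24.59, 59.13). Then |LT| = |T − L| = 64.04.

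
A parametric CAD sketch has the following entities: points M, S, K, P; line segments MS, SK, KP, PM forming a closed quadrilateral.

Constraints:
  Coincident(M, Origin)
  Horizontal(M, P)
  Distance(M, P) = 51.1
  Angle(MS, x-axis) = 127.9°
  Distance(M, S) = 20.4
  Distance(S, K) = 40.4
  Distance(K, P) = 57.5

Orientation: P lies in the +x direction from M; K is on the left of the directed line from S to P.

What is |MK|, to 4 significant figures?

47.76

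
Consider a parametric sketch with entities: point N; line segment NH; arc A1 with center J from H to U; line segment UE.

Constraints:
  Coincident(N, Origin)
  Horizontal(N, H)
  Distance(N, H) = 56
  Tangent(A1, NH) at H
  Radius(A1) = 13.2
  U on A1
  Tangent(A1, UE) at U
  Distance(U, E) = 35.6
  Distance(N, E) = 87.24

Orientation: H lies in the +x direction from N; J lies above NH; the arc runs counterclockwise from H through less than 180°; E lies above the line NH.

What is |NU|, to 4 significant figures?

70.05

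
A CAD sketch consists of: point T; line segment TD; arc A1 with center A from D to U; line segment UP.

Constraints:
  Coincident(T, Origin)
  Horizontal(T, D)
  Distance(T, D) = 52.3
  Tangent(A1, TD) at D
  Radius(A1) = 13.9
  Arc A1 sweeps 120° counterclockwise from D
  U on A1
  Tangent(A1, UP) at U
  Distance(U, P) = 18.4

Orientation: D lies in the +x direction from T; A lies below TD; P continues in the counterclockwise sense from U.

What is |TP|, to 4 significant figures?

61.64

T is at the origin; T and D share the same y with |TD| = 52.3 and D on the +x side, so D = (52.30, 0.000). The tangent condition forces AD to be normal to TD, so A = D + (0, -13.9) = (52.30, -13.90). On A1, D sits at bearing 90° from A; a 120° counterclockwise sweep puts U at bearing 210°, so U = A + 13.9·(cos 210°, sin 210°) = (40.26, -20.85). The tangent condition forces AU to be normal to UP, so UP runs along (−sin 210°, cos 210°); with |UP| = 18.4, P = (49.46, -36.78). Then |TP| = |P − T| = 61.64.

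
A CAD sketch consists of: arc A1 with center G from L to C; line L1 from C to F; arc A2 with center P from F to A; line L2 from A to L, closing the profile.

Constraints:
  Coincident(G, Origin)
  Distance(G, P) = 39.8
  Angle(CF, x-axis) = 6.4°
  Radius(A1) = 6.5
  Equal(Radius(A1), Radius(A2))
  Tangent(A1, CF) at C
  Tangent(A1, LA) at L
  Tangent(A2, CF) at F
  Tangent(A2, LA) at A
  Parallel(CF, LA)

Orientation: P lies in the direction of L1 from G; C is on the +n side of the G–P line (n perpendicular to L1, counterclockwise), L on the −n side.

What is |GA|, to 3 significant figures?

40.3

The slot axis is L1's direction at 6.4°, so u = (cos 6.4°, sin 6.4°) = (0.994, 0.111) and n = (−sin 6.4°, cos 6.4°) = (-0.111, 0.994). G is at the origin and P lies 39.8 along u from G, so P = 39.8·u = (39.6, 4.44). Tangency of A1 to both parallel lines with radius 6.5 puts C and L at G ± 6.5·n: C = (-0.725, 6.46), L = (0.725, -6.46). Equal radii place F and A the same way about P: F = P + 6.5·n = (38.8, 10.9), A = P − 6.5·n = (40.3, -2.02). Then |GA| = |A − G| = 40.3.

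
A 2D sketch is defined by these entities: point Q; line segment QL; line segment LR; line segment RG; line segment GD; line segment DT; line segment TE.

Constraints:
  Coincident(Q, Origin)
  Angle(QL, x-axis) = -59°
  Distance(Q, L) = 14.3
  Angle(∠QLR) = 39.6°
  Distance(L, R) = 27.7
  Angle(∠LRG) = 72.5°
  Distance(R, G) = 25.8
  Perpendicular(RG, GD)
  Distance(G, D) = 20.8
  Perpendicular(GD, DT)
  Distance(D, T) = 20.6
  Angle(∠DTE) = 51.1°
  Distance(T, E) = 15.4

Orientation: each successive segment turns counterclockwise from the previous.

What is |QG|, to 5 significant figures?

17.877

Q is at the origin; QL runs at -59.0° with length 14.3, so L = (7.3650, -12.257). ∠QLR = 39.6° gives LR at 81.400° from the x-axis; with |LR| = 27.7, R = (11.507, 15.131). ∠LRG = 72.5° gives RG at -171.10° from the x-axis; with |RG| = 25.8, G = (-13.982, 11.140). Then |QG| = |G − Q| = 17.877.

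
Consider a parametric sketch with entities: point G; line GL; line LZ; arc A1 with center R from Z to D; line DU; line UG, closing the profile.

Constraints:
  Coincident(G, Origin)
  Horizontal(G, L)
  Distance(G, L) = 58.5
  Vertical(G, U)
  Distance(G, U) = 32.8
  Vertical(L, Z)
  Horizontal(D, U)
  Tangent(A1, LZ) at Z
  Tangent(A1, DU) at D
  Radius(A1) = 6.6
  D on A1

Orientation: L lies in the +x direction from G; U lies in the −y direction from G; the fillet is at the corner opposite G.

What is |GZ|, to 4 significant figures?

64.10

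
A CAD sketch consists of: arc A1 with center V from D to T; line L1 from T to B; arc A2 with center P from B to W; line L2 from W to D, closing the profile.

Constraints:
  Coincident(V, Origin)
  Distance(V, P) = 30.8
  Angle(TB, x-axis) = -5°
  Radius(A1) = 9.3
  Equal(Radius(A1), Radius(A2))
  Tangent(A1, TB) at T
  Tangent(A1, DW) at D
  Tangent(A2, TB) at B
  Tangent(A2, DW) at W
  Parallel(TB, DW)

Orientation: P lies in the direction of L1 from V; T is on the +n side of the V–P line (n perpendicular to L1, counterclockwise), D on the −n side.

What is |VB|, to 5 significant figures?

32.173

The slot axis is L1's direction at -5.0°, so u = (cos -5.0°, sin -5.0°) = (0.99619, -0.087156) and n = (−sin -5.0°, cos -5.0°) = (0.087156, 0.99619). V is at the origin and P lies 30.8 along u from V, so P = 30.8·u = (30.683, -2.6844). Tangency of A1 to both parallel lines with radius 9.3 puts T and D at V ± 9.3·n: T = (0.81055, 9.2646), D = (-0.81055, -9.2646). Equal radii place B and W the same way about P: B = P + 9.3·n = (31.493, 6.5802), W = P − 9.3·n = (29.872, -11.949). Then |VB| = |B − V| = 32.173.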